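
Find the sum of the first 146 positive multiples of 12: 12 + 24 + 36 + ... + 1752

Factor out 12: = 12(1 + 2 + ... + 146) = 12 × n(n+1)/2
= 12 × 146×147/2
= 12 × 10731
= 128772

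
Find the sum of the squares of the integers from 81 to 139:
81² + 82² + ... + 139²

Use ∑_{k=1}^{n} k² = n(n+1)(2n+1)/6, then subtract the first 80 terms.
∑_{k=1}^{139} k² = 139×140×279/6 = 904890
∑_{k=1}^{80} k² = 80×81×161/6 = 173880
∑_{k=81}^{139} k² = 904890 - 173880 = 731010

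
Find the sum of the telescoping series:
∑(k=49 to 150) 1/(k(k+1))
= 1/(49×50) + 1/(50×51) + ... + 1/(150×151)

Partial fractions: 1/(k(k+1)) = 1/k - 1/(k+1)
The series telescopes:
= (1/49 - 1/50) + (1/50 - 1/51) + ... + (1/150 - 1/151)
= 1/49 - 1/151
= 102/7399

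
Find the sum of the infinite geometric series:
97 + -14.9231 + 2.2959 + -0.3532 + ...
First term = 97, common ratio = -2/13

For |r| < 1, S = a / (1 - r)
S = 97 / (1 - (-2/13))
S = 97 / (15/13)
S = 1261/15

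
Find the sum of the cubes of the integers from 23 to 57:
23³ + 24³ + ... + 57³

Use ∑_{k=1}^{n} k³ = [n(n+1)/2]², then subtract the first 22 terms.
∑_{k=1}^{57} k³ = [57×58/2]² = 1653² = 2732409
∑_{k=1}^{22} k³ = [22×23/2]² = 253² = 64009
∑_{k=23}^{57} k³ = 2732409 - 64009 = 2668400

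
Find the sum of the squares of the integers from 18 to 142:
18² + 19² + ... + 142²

Use ∑_{k=1}^{n} k² = n(n+1)(2n+1)/6, then subtract the first 17 terms.
∑_{k=1}^{142} k² = 142×143×285/6 = 964535
∑_{k=1}^{17} k² = 17×18×35/6 = 1785
∑_{k=18}^{142} k² = 964535 - 1785 = 962750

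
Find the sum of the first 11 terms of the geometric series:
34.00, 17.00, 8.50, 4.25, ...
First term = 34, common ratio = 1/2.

Sₙ = a(1 - rⁿ) / (1 - r)
S_11 = 34(1 - (1/2)^11) / (1 - (1/2))
S_11 = 34(1 - (1/2048)) / (1/2)
S_11 = 34799/512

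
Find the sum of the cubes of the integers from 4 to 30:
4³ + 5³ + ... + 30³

Use ∑_{k=1}^{n} k³ = [n(n+1)/2]², then subtract the first 3 terms.
∑_{k=1}^{30} k³ = [30×31/2]² = 465² = 216225
∑_{k=1}^{3} k³ = [3×4/2]² = 6² = 36
∑_{k=4}^{30} k³ = 216225 - 36 = 216189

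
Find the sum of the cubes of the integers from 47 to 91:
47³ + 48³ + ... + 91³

Use ∑_{k=1}^{n} k³ = [n(n+1)/2]², then subtract the first 46 terms.
∑_{k=1}^{91} k³ = [91×92/2]² = 4186² = 17522596
∑_{k=1}^{46} k³ = [46×47/2]² = 1081² = 1168561
∑_{k=47}^{91} k³ = 17522596 - 1168561 = 16354035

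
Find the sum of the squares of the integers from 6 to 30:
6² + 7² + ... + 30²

Use ∑_{k=1}^{n} k² = n(n+1)(2n+1)/6, then subtract the first 5 terms.
∑_{k=1}^{30} k² = 30×31×61/6 = 9455
∑_{k=1}^{5} k² = 5×6×11/6 = 55
∑_{k=6}^{30} k² = 9455 - 55 = 9400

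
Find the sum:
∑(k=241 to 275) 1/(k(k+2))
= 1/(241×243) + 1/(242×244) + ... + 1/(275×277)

Partial fractions: 1/(k(k+2)) = (1/2)[1/k - 1/(k+2)]
Telescoping leaves the first two and last two terms:
= (1/2)[1/241 + 1/242 - 1/276 - 1/277]
= 2337125/4458833544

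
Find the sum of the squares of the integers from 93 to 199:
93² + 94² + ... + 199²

Use ∑_{k=1}^{n} k² = n(n+1)(2n+1)/6, then subtract the first 92 terms.
∑_{k=1}^{199} k² = 199×200×399/6 = 2646700
∑_{k=1}^{92} k² = 92×93×185/6 = 263810
∑_{k=93}^{199} k² = 2646700 - 263810 = 2382890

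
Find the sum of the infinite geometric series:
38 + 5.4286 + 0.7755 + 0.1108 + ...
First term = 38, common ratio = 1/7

For |r| < 1, S = a / (1 - r)
S = 38 / (1 - (1/7))
S = 38 / (6/7)
S = 133/3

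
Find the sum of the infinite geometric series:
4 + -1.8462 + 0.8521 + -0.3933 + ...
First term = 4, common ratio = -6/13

For |r| < 1, S = a / (1 - r)
S = 4 / (1 - (-6/13))
S = 4 / (19/13)
S = 52/19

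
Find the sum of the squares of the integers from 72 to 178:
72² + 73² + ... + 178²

Use ∑_{k=1}^{n} k² = n(n+1)(2n+1)/6, then subtract the first 71 terms.
∑_{k=1}^{178} k² = 178×179×357/6 = 1895789
∑_{k=1}^{71} k² = 71×72×143/6 = 121836
∑_{k=72}^{178} k² = 1895789 - 121836 = 1773953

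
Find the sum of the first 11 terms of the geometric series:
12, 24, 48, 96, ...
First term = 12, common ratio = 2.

Sₙ = a(1 - rⁿ) / (1 - r)
S_11 = 12(1 - 2^11) / (1 - 2)
S_11 = 12(1 - 2048) / (-1)
S_11 = 24564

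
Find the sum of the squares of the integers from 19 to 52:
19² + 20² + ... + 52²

Use ∑_{k=1}^{n} k² = n(n+1)(2n+1)/6, then subtract the first 18 terms.
∑_{k=1}^{52} k² = 52×53×105/6 = 48230
∑_{k=1}^{18} k² = 18×19×37/6 = 2109
∑_{k=19}^{52} k² = 48230 - 2109 = 46121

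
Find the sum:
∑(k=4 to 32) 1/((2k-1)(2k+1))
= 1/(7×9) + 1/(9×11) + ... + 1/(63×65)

Partial fractions: 1/((2k-1)(2k+1)) = (1/2)[1/(2k-1) - 1/(2k+1)]
The series telescopes:
= (1/2)[1/7 - 1/65]
= 29/455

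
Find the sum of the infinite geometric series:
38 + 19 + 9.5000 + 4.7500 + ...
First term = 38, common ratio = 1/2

For |r| < 1, S = a / (1 - r)
S = 38 / (1 - (1/2))
S = 38 / (1/2)
S = 76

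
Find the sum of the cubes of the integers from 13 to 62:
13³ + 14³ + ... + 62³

Use ∑_{k=1}^{n} k³ = [n(n+1)/2]², then subtract the first 12 terms.
∑_{k=1}^{62} k³ = [62×63/2]² = 1953² = 3814209
∑_{k=1}^{12} k³ = [12×13/2]² = 78² = 6084
∑_{k=13}^{62} k³ = 3814209 - 6084 = 3808125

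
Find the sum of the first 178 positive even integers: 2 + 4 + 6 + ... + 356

Sum of first n even numbers = n(n+1)
= 178×179
= 31862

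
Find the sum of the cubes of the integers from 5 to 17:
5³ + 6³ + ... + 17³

Use ∑_{k=1}^{n} k³ = [n(n+1)/2]², then subtract the first 4 terms.
∑_{k=1}^{17} k³ = [17×18/2]² = 153² = 23409
∑_{k=1}^{4} k³ = [4×5/2]² = 10² = 100
∑_{k=5}^{17} k³ = 23409 - 100 = 23309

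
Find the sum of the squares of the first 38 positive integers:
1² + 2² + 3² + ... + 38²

Formula: ∑k² = n(n+1)(2n+1)/6
= 38×39×77/6
= 114114/6
= 19019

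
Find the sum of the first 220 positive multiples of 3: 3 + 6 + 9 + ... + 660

Factor out 3: = 3(1 + 2 + ... + 220) = 3 × n(n+1)/2
= 3 × 220×221/2
= 3 × 24310
= 72930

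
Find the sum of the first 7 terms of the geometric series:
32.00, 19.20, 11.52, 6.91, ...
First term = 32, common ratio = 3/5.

Sₙ = a(1 - rⁿ) / (1 - r)
S_7 = 32(1 - (3/5)^7) / (1 - (3/5))
S_7 = 32(1 - (2187/78125)) / (2/5)
S_7 = 1215008/15625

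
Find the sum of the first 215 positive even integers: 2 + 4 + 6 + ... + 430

Sum of first n even numbers = n(n+1)
= 215×216
= 46440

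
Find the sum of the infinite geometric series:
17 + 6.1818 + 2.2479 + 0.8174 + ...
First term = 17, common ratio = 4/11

For |r| < 1, S = a / (1 - r)
S = 17 / (1 - (4/11))
S = 17 / (7/11)
S = 187/7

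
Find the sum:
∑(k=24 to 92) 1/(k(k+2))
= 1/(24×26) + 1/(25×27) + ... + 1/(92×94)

Partial fractions: 1/(k(k+2)) = (1/2)[1/k - 1/(k+2)]
Telescoping leaves the first two and last two terms:
= (1/2)[1/24 + 1/25 - 1/93 - 1/94]
= 52693/1748400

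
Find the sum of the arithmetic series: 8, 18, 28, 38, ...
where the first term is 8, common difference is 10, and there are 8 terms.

Sₙ = n/2 × (first + last)
Last term = a + (n-1)d = 8 + (8-1)×10 = 78
S_8 = 8/2 × (8 + 78)
S_8 = 8/2 × 86 = 344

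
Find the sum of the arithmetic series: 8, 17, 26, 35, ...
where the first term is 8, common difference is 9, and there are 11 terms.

Sₙ = n/2 × (first + last)
Last term = a + (n-1)d = 8 + (11-1)×9 = 98
S_11 = 11/2 × (8 + 98)
S_11 = 11/2 × 106 = 583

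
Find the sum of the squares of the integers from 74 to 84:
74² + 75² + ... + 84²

Use ∑_{k=1}^{n} k² = n(n+1)(2n+1)/6, then subtract the first 73 terms.
∑_{k=1}^{84} k² = 84×85×169/6 = 201110
∑_{k=1}^{73} k² = 73×74×147/6 = 132349
∑_{k=74}^{84} k² = 201110 - 132349 = 68761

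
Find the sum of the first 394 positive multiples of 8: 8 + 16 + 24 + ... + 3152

Factor out 8: = 8(1 + 2 + ... + 394) = 8 × n(n+1)/2
= 8 × 394×395/2
= 8 × 77815
= 622520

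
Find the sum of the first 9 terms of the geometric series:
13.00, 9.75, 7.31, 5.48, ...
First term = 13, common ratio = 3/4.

Sₙ = a(1 - rⁿ) / (1 - r)
S_9 = 13(1 - (3/4)^9) / (1 - (3/4))
S_9 = 13(1 - (19683/262144)) / (1/4)
S_9 = 3151993/65536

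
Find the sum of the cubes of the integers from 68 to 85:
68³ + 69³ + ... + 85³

Use ∑_{k=1}^{n} k³ = [n(n+1)/2]², then subtract the first 67 terms.
∑_{k=1}^{85} k³ = [85×86/2]² = 3655² = 13359025
∑_{k=1}^{67} k³ = [67×68/2]² = 2278² = 5189284
∑_{k=68}^{85} k³ = 13359025 - 5189284 = 8169741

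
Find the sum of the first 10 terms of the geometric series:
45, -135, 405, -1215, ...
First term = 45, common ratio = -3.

Sₙ = a(1 - rⁿ) / (1 - r)
S_10 = 45(1 - (-3)^10) / (1 - (-3))
S_10 = 45(1 - 59049) / (4)
S_10 = -664290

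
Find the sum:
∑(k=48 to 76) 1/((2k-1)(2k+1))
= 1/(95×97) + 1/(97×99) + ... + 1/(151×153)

Partial fractions: 1/((2k-1)(2k+1)) = (1/2)[1/(2k-1) - 1/(2k+1)]
The series telescopes:
= (1/2)[1/95 - 1/153]
= 29/14535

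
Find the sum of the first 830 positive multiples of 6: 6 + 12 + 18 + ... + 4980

Factor out 6: = 6(1 + 2 + ... + 830) = 6 × n(n+1)/2
= 6 × 830×831/2
= 6 × 344865
= 2069190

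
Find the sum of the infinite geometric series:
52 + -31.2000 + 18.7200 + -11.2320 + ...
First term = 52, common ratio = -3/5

For |r| < 1, S = a / (1 - r)
S = 52 / (1 - (-3/5))
S = 52 / (8/5)
S = 65/2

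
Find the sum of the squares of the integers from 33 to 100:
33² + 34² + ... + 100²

Use ∑_{k=1}^{n} k² = n(n+1)(2n+1)/6, then subtract the first 32 terms.
∑_{k=1}^{100} k² = 100×101×201/6 = 338350
∑_{k=1}^{32} k² = 32×33×65/6 = 11440
∑_{k=33}^{100} k² = 338350 - 11440 = 326910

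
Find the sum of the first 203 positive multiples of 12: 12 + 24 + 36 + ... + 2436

Factor out 12: = 12(1 + 2 + ... + 203) = 12 × n(n+1)/2
= 12 × 203×204/2
= 12 × 20706
= 248472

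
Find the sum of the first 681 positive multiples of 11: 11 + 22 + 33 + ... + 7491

Factor out 11: = 11(1 + 2 + ... + 681) = 11 × n(n+1)/2
= 11 × 681×682/2
= 11 × 232221
= 2554431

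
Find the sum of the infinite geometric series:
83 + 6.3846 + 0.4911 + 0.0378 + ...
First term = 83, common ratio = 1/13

For |r| < 1, S = a / (1 - r)
S = 83 / (1 - (1/13))
S = 83 / (12/13)
S = 1079/12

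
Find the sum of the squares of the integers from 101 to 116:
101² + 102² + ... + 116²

Use ∑_{k=1}^{n} k² = n(n+1)(2n+1)/6, then subtract the first 100 terms.
∑_{k=1}^{116} k² = 116×117×233/6 = 527046
∑_{k=1}^{100} k² = 100×101×201/6 = 338350
∑_{k=101}^{116} k² = 527046 - 338350 = 188696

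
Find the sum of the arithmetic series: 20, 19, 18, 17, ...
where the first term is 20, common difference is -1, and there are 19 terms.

Sₙ = n/2 × (first + last)
Last term = a + (n-1)d = 20 + (19-1)×(-1) = 2
S_19 = 19/2 × (20 + 2)
S_19 = 19/2 × 22 = 209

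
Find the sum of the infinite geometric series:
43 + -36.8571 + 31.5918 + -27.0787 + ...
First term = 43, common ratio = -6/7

For |r| < 1, S = a / (1 - r)
S = 43 / (1 - (-6/7))
S = 43 / (13/7)
S = 301/13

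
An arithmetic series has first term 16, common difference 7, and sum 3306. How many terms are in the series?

Using S = n/2 × [2a + (n-1)d]
3306 = n/2 × [2(16) + (n-1)(7)]
3306 = n/2 × [32 + 7n - 7]
6612 = n × [25 + 7n]
7n² + (25)n - 6612 = 0
Discriminant: Δ = (25)² - 4(7)(-6612) = 625 + 185136 = 185761
√Δ = 431
n = [-(25) + √Δ] / (2·7) = (-25 + 431) / 14 = 406 / 14 = 29
(The negative root is discarded since n must be a positive integer.)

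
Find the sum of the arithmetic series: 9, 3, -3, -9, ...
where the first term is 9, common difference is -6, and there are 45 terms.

Sₙ = n/2 × (first + last)
Last term = a + (n-1)d = 9 + (45-1)×(-6) = -255
S_45 = 45/2 × (9 + (-255))
S_45 = 45/2 × (-246) = -5535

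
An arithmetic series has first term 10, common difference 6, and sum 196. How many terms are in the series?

Using S = n/2 × [2a + (n-1)d]
196 = n/2 × [2(10) + (n-1)(6)]
196 = n/2 × [20 + 6n - 6]
392 = n × [14 + 6n]
6n² + (14)n - 392 = 0
Discriminant: Δ = (14)² - 4(6)(-392) = 196 + 9408 = 9604
√Δ = 98
n = [-(14) + √Δ] / (2·6) = (-14 + 98) / 12 = 84 / 12 = 7
(The negative root is discarded since n must be a positive integer.)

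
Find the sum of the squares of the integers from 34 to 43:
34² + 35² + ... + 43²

Use ∑_{k=1}^{n} k² = n(n+1)(2n+1)/6, then subtract the first 33 terms.
∑_{k=1}^{43} k² = 43×44×87/6 = 27434
∑_{k=1}^{33} k² = 33×34×67/6 = 12529
∑_{k=34}^{43} k² = 27434 - 12529 = 14905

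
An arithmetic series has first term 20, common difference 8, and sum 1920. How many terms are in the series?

Using S = n/2 × [2a + (n-1)d]
1920 = n/2 × [2(20) + (n-1)(8)]
1920 = n/2 × [40 + 8n - 8]
3840 = n × [32 + 8n]
8n² + (32)n - 3840 = 0
Discriminant: Δ = (32)² - 4(8)(-3840) = 1024 + 122880 = 123904
√Δ = 352
n = [-(32) + √Δ] / (2·8) = (-32 + 352) / 16 = 320 / 16 = 20
(The negative root is discarded since n must be a positive integer.)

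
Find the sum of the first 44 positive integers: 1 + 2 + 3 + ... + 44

Formula: ∑k = n(n+1)/2
= 44×45/2
= 1980/2
= 990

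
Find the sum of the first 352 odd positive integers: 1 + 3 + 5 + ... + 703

Sum of first n odd numbers = n²
= 352²
= 123904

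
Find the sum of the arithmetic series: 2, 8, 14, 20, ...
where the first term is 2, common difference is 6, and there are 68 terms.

Sₙ = n/2 × (first + last)
Last term = a + (n-1)d = 2 + (68-1)×6 = 404
S_68 = 68/2 × (2 + 404)
S_68 = 68/2 × 406 = 13804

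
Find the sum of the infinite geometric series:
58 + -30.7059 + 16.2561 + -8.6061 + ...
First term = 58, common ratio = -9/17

For |r| < 1, S = a / (1 - r)
S = 58 / (1 - (-9/17))
S = 58 / (26/17)
S = 493/13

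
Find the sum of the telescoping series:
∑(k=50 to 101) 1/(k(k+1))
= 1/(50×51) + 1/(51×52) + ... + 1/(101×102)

Partial fractions: 1/(k(k+1)) = 1/k - 1/(k+1)
The series telescopes:
= (1/50 - 1/51) + (1/51 - 1/52) + ... + (1/101 - 1/102)
= 1/50 - 1/102
= 13/1275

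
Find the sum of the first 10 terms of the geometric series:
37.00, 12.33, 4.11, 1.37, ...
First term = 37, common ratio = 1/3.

Sₙ = a(1 - rⁿ) / (1 - r)
S_10 = 37(1 - (1/3)^10) / (1 - (1/3))
S_10 = 37(1 - (1/59049)) / (2/3)
S_10 = 1092388/19683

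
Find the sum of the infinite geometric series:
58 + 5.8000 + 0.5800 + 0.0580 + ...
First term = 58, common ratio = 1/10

For |r| < 1, S = a / (1 - r)
S = 58 / (1 - (1/10))
S = 58 / (9/10)
S = 580/9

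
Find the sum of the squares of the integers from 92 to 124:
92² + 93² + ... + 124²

Use ∑_{k=1}^{n} k² = n(n+1)(2n+1)/6, then subtract the first 91 terms.
∑_{k=1}^{124} k² = 124×125×249/6 = 643250
∑_{k=1}^{91} k² = 91×92×183/6 = 255346
∑_{k=92}^{124} k² = 643250 - 255346 = 387904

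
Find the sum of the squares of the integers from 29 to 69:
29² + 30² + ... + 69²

Use ∑_{k=1}^{n} k² = n(n+1)(2n+1)/6, then subtract the first 28 terms.
∑_{k=1}^{69} k² = 69×70×139/6 = 111895
∑_{k=1}^{28} k² = 28×29×57/6 = 7714
∑_{k=29}^{69} k² = 111895 - 7714 = 104181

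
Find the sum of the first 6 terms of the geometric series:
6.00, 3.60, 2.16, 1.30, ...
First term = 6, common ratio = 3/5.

Sₙ = a(1 - rⁿ) / (1 - r)
S_6 = 6(1 - (3/5)^6) / (1 - (3/5))
S_6 = 6(1 - (729/15625)) / (2/5)
S_6 = 44688/3125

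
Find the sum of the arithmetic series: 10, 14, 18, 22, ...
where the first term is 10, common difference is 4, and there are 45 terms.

Sₙ = n/2 × (first + last)
Last term = a + (n-1)d = 10 + (45-1)×4 = 186
S_45 = 45/2 × (10 + 186)
S_45 = 45/2 × 196 = 4410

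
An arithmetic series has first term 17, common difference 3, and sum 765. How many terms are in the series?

Using S = n/2 × [2a + (n-1)d]
765 = n/2 × [2(17) + (n-1)(3)]
765 = n/2 × [34 + 3n - 3]
1530 = n × [31 + 3n]
3n² + (31)n - 1530 = 0
Discriminant: Δ = (31)² - 4(3)(-1530) = 961 + 18360 = 19321
√Δ = 139
n = [-(31) + √Δ] / (2·3) = (-31 + 139) / 6 = 108 / 6 = 18
(The negative root is discarded since n must be a positive integer.)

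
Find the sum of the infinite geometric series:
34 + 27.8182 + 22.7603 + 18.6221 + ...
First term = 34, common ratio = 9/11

For |r| < 1, S = a / (1 - r)
S = 34 / (1 - (9/11))
S = 34 / (2/11)
S = 187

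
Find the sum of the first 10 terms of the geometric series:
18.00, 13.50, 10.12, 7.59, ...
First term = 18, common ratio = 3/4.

Sₙ = a(1 - rⁿ) / (1 - r)
S_10 = 18(1 - (3/4)^10) / (1 - (3/4))
S_10 = 18(1 - (59049/1048576)) / (1/4)
S_10 = 8905743/131072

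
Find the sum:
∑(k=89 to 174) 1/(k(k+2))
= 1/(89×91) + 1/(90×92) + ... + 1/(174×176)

Partial fractions: 1/(k(k+2)) = (1/2)[1/k - 1/(k+2)]
Telescoping leaves the first two and last two terms:
= (1/2)[1/89 + 1/90 - 1/175 - 1/176]
= 270169/49341600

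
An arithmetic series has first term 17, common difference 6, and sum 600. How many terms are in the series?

Using S = n/2 × [2a + (n-1)d]
600 = n/2 × [2(17) + (n-1)(6)]
600 = n/2 × [34 + 6n - 6]
1200 = n × [28 + 6n]
6n² + (28)n - 1200 = 0
Discriminant: Δ = (28)² - 4(6)(-1200) = 784 + 28800 = 29584
√Δ = 172
n = [-(28) + √Δ] / (2·6) = (-28 + 172) / 12 = 144 / 12 = 12
(The negative root is discarded since n must be a positive integer.)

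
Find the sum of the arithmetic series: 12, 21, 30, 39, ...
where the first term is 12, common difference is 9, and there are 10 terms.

Sₙ = n/2 × (first + last)
Last term = a + (n-1)d = 12 + (10-1)×9 = 93
S_10 = 10/2 × (12 + 93)
S_10 = 10/2 × 105 = 525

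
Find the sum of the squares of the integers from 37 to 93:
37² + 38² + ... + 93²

Use ∑_{k=1}^{n} k² = n(n+1)(2n+1)/6, then subtract the first 36 terms.
∑_{k=1}^{93} k² = 93×94×187/6 = 272459
∑_{k=1}^{36} k² = 36×37×73/6 = 16206
∑_{k=37}^{93} k² = 272459 - 16206 = 256253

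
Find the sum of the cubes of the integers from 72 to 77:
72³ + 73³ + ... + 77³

Use ∑_{k=1}^{n} k³ = [n(n+1)/2]², then subtract the first 71 terms.
∑_{k=1}^{77} k³ = [77×78/2]² = 3003² = 9018009
∑_{k=1}^{71} k³ = [71×72/2]² = 2556² = 6533136
∑_{k=72}^{77} k³ = 9018009 - 6533136 = 2484873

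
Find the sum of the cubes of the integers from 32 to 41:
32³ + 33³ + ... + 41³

Use ∑_{k=1}^{n} k³ = [n(n+1)/2]², then subtract the first 31 terms.
∑_{k=1}^{41} k³ = [41×42/2]² = 861² = 741321
∑_{k=1}^{31} k³ = [31×32/2]² = 496² = 246016
∑_{k=32}^{41} k³ = 741321 - 246016 = 495305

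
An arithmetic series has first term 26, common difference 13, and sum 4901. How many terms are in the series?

Using S = n/2 × [2a + (n-1)d]
4901 = n/2 × [2(26) + (n-1)(13)]
4901 = n/2 × [52 + 13n - 13]
9802 = n × [39 + 13n]
13n² + (39)n - 9802 = 0
Discriminant: Δ = (39)² - 4(13)(-9802) = 1521 + 509704 = 511225
√Δ = 715
n = [-(39) + √Δ] / (2·13) = (-39 + 715) / 26 = 676 / 26 = 26
(The negative root is discarded since n must be a positive integer.)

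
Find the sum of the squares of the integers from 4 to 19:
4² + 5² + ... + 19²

Use ∑_{k=1}^{n} k² = n(n+1)(2n+1)/6, then subtract the first 3 terms.
∑_{k=1}^{19} k² = 19×20×39/6 = 2470
∑_{k=1}^{3} k² = 3×4×7/6 = 14
∑_{k=4}^{19} k² = 2470 - 14 = 2456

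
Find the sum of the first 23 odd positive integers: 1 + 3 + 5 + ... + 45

Sum of first n odd numbers = n²
= 23²
= 529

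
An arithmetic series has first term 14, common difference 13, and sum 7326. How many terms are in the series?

Using S = n/2 × [2a + (n-1)d]
7326 = n/2 × [2(14) + (n-1)(13)]
7326 = n/2 × [28 + 13n - 13]
14652 = n × [15 + 13n]
13n² + (15)n - 14652 = 0
Discriminant: Δ = (15)² - 4(13)(-14652) = 225 + 761904 = 762129
√Δ = 873
n = [-(15) + √Δ] / (2·13) = (-15 + 873) / 26 = 858 / 26 = 33
(The negative root is discarded since n must be a positive integer.)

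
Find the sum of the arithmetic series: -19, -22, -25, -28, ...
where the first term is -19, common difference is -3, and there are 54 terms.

Sₙ = n/2 × (first + last)
Last term = a + (n-1)d = -19 + (54-1)×(-3) = -178
S_54 = 54/2 × (-19 + (-178))
S_54 = 54/2 × (-197) = -5319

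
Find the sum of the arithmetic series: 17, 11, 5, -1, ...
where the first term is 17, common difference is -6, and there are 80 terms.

Sₙ = n/2 × (first + last)
Last term = a + (n-1)d = 17 + (80-1)×(-6) = -457
S_80 = 80/2 × (17 + (-457))
S_80 = 80/2 × (-440) = -17600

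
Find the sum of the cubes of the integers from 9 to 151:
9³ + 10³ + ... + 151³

Use ∑_{k=1}^{n} k³ = [n(n+1)/2]², then subtract the first 8 terms.
∑_{k=1}^{151} k³ = [151×152/2]² = 11476² = 131698576
∑_{k=1}^{8} k³ = [8×9/2]² = 36² = 1296
∑_{k=9}^{151} k³ = 131698576 - 1296 = 131697280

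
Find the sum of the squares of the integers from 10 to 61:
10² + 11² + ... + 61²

Use ∑_{k=1}^{n} k² = n(n+1)(2n+1)/6, then subtract the first 9 terms.
∑_{k=1}^{61} k² = 61×62×123/6 = 77531
∑_{k=1}^{9} k² = 9×10×19/6 = 285
∑_{k=10}^{61} k² = 77531 - 285 = 77246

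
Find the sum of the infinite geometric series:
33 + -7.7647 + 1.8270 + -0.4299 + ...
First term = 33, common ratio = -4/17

For |r| < 1, S = a / (1 - r)
S = 33 / (1 - (-4/17))
S = 33 / (21/17)
S = 187/7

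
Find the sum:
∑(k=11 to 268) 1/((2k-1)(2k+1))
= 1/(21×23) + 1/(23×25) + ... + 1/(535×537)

Partial fractions: 1/((2k-1)(2k+1)) = (1/2)[1/(2k-1) - 1/(2k+1)]
The series telescopes:
= (1/2)[1/21 - 1/537]
= 86/3759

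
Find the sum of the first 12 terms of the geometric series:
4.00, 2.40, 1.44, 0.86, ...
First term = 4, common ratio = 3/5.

Sₙ = a(1 - rⁿ) / (1 - r)
S_12 = 4(1 - (3/5)^12) / (1 - (3/5))
S_12 = 4(1 - (531441/244140625)) / (2/5)
S_12 = 487218368/48828125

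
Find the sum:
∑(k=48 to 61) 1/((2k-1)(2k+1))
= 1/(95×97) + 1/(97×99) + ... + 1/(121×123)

Partial fractions: 1/((2k-1)(2k+1)) = (1/2)[1/(2k-1) - 1/(2k+1)]
The series telescopes:
= (1/2)[1/95 - 1/123]
= 14/11685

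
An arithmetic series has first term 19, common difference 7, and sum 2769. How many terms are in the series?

Using S = n/2 × [2a + (n-1)d]
2769 = n/2 × [2(19) + (n-1)(7)]
2769 = n/2 × [38 + 7n - 7]
5538 = n × [31 + 7n]
7n² + (31)n - 5538 = 0
Discriminant: Δ = (31)² - 4(7)(-5538) = 961 + 155064 = 156025
√Δ = 395
n = [-(31) + √Δ] / (2·7) = (-31 + 395) / 14 = 364 / 14 = 26
(The negative root is discarded since n must be a positive integer.)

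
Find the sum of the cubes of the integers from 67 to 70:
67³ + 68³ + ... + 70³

Use ∑_{k=1}^{n} k³ = [n(n+1)/2]², then subtract the first 66 terms.
∑_{k=1}^{70} k³ = [70×71/2]² = 2485² = 6175225
∑_{k=1}^{66} k³ = [66×67/2]² = 2211² = 4888521
∑_{k=67}^{70} k³ = 6175225 - 4888521 = 1286704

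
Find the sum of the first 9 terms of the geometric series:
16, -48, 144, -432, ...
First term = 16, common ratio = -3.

Sₙ = a(1 - rⁿ) / (1 - r)
S_9 = 16(1 - (-3)^9) / (1 - (-3))
S_9 = 16(1 - (-19683)) / (4)
S_9 = 78736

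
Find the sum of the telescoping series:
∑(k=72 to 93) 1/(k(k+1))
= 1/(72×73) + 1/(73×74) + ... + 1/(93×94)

Partial fractions: 1/(k(k+1)) = 1/k - 1/(k+1)
The series telescopes:
= (1/72 - 1/73) + (1/73 - 1/74) + ... + (1/93 - 1/94)
= 1/72 - 1/94
= 11/3384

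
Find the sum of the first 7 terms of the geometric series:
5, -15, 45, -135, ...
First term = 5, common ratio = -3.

Sₙ = a(1 - rⁿ) / (1 - r)
S_7 = 5(1 - (-3)^7) / (1 - (-3))
S_7 = 5(1 - (-2187)) / (4)
S_7 = 2735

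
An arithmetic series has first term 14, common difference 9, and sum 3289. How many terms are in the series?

Using S = n/2 × [2a + (n-1)d]
3289 = n/2 × [2(14) + (n-1)(9)]
3289 = n/2 × [28 + 9n - 9]
6578 = n × [19 + 9n]
9n² + (19)n - 6578 = 0
Discriminant: Δ = (19)² - 4(9)(-6578) = 361 + 236808 = 237169
√Δ = 487
n = [-(19) + √Δ] / (2·9) = (-19 + 487) / 18 = 468 / 18 = 26
(The negative root is discarded since n must be a positive integer.)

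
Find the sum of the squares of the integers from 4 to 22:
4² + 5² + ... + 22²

Use ∑_{k=1}^{n} k² = n(n+1)(2n+1)/6, then subtract the first 3 terms.
∑_{k=1}^{22} k² = 22×23×45/6 = 3795
∑_{k=1}^{3} k² = 3×4×7/6 = 14
∑_{k=4}^{22} k² = 3795 - 14 = 3781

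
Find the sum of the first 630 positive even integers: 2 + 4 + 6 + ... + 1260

Sum of first n even numbers = n(n+1)
= 630×631
= 397530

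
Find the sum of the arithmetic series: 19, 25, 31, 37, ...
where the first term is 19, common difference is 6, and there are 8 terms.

Sₙ = n/2 × (first + last)
Last term = a + (n-1)d = 19 + (8-1)×6 = 61
S_8 = 8/2 × (19 + 61)
S_8 = 8/2 × 80 = 320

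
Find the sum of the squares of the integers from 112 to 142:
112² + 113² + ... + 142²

Use ∑_{k=1}^{n} k² = n(n+1)(2n+1)/6, then subtract the first 111 terms.
∑_{k=1}^{142} k² = 142×143×285/6 = 964535
∑_{k=1}^{111} k² = 111×112×223/6 = 462056
∑_{k=112}^{142} k² = 964535 - 462056 = 502479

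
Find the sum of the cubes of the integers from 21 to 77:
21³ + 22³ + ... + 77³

Use ∑_{k=1}^{n} k³ = [n(n+1)/2]², then subtract the first 20 terms.
∑_{k=1}^{77} k³ = [77×78/2]² = 3003² = 9018009
∑_{k=1}^{20} k³ = [20×21/2]² = 210² = 44100
∑_{k=21}^{77} k³ = 9018009 - 44100 = 8973909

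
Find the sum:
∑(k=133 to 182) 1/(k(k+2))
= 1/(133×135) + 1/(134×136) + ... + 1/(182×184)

Partial fractions: 1/(k(k+2)) = (1/2)[1/k - 1/(k+2)]
Telescoping leaves the first two and last two terms:
= (1/2)[1/133 + 1/134 - 1/183 - 1/184]
= 1224875/600102384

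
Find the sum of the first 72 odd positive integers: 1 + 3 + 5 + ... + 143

Sum of first n odd numbers = n²
= 72²
= 5184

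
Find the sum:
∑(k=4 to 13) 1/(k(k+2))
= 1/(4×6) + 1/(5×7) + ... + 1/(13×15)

Partial fractions: 1/(k(k+2)) = (1/2)[1/k - 1/(k+2)]
Telescoping leaves the first two and last two terms:
= (1/2)[1/4 + 1/5 - 1/14 - 1/15]
= 131/840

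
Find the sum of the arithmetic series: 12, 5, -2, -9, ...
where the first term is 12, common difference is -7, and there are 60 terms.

Sₙ = n/2 × (first + last)
Last term = a + (n-1)d = 12 + (60-1)×(-7) = -401
S_60 = 60/2 × (12 + (-401))
S_60 = 60/2 × (-389) = -11670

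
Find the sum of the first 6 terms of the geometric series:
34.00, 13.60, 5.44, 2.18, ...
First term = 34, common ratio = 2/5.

Sₙ = a(1 - rⁿ) / (1 - r)
S_6 = 34(1 - (2/5)^6) / (1 - (2/5))
S_6 = 34(1 - (64/15625)) / (3/5)
S_6 = 176358/3125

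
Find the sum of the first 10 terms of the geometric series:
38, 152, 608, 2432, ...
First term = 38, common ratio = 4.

Sₙ = a(1 - rⁿ) / (1 - r)
S_10 = 38(1 - 4^10) / (1 - 4)
S_10 = 38(1 - 1048576) / (-3)
S_10 = 13281950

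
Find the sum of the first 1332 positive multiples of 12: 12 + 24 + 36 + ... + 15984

Factor out 12: = 12(1 + 2 + ... + 1332) = 12 × n(n+1)/2
= 12 × 1332×1333/2
= 12 × 887778
= 10653336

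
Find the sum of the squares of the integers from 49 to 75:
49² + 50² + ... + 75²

Use ∑_{k=1}^{n} k² = n(n+1)(2n+1)/6, then subtract the first 48 terms.
∑_{k=1}^{75} k² = 75×76×151/6 = 143450
∑_{k=1}^{48} k² = 48×49×97/6 = 38024
∑_{k=49}^{75} k² = 143450 - 38024 = 105426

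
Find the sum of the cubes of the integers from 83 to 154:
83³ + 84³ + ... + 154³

Use ∑_{k=1}^{n} k³ = [n(n+1)/2]², then subtract the first 82 terms.
∑_{k=1}^{154} k³ = [154×155/2]² = 11935² = 142444225
∑_{k=1}^{82} k³ = [82×83/2]² = 3403² = 11580409
∑_{k=83}^{154} k³ = 142444225 - 11580409 = 130863816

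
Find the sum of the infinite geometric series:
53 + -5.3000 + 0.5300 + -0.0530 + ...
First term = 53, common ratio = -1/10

For |r| < 1, S = a / (1 - r)
S = 53 / (1 - (-1/10))
S = 53 / (11/10)
S = 530/11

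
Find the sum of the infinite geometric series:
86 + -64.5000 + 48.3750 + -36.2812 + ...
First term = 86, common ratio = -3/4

For |r| < 1, S = a / (1 - r)
S = 86 / (1 - (-3/4))
S = 86 / (7/4)
S = 344/7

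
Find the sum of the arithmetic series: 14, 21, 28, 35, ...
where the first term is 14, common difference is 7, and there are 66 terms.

Sₙ = n/2 × (first + last)
Last term = a + (n-1)d = 14 + (66-1)×7 = 469
S_66 = 66/2 × (14 + 469)
S_66 = 66/2 × 483 = 15939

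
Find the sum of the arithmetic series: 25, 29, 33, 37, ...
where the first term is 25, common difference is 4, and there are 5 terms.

Sₙ = n/2 × (first + last)
Last term = a + (n-1)d = 25 + (5-1)×4 = 41
S_5 = 5/2 × (25 + 41)
S_5 = 5/2 × 66 = 165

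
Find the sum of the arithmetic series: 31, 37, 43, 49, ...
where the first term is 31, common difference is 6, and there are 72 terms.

Sₙ = n/2 × (first + last)
Last term = a + (n-1)d = 31 + (72-1)×6 = 457
S_72 = 72/2 × (31 + 457)
S_72 = 72/2 × 488 = 17568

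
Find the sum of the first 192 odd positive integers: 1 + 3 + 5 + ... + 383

Sum of first n odd numbers = n²
= 192²
= 36864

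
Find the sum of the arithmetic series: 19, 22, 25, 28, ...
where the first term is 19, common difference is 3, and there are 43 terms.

Sₙ = n/2 × (first + last)
Last term = a + (n-1)d = 19 + (43-1)×3 = 145
S_43 = 43/2 × (19 + 145)
S_43 = 43/2 × 164 = 3526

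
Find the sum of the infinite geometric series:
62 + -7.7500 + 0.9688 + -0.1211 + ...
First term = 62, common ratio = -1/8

For |r| < 1, S = a / (1 - r)
S = 62 / (1 - (-1/8))
S = 62 / (9/8)
S = 496/9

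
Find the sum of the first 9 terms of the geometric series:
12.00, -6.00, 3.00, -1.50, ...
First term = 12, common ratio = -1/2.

Sₙ = a(1 - rⁿ) / (1 - r)
S_9 = 12(1 - (-1/2)^9) / (1 - (-1/2))
S_9 = 12(1 - (-1/512)) / (3/2)
S_9 = 513/64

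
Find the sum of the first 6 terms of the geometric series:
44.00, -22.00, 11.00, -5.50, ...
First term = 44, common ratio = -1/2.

Sₙ = a(1 - rⁿ) / (1 - r)
S_6 = 44(1 - (-1/2)^6) / (1 - (-1/2))
S_6 = 44(1 - (1/64)) / (3/2)
S_6 = 231/8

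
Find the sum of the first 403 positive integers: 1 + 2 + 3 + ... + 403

Formula: ∑k = n(n+1)/2
= 403×404/2
= 162812/2
= 81406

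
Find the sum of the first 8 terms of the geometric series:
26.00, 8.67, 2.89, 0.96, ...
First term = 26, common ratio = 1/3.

Sₙ = a(1 - rⁿ) / (1 - r)
S_8 = 26(1 - (1/3)^8) / (1 - (1/3))
S_8 = 26(1 - (1/6561)) / (2/3)
S_8 = 85280/2187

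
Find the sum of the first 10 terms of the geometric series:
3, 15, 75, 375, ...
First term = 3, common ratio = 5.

Sₙ = a(1 - rⁿ) / (1 - r)
S_10 = 3(1 - 5^10) / (1 - 5)
S_10 = 3(1 - 9765625) / (-4)
S_10 = 7324218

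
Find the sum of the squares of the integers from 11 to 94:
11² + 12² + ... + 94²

Use ∑_{k=1}^{n} k² = n(n+1)(2n+1)/6, then subtract the first 10 terms.
∑_{k=1}^{94} k² = 94×95×189/6 = 281295
∑_{k=1}^{10} k² = 10×11×21/6 = 385
∑_{k=11}^{94} k² = 281295 - 385 = 280910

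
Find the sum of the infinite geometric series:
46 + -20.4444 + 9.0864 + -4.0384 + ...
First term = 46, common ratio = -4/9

For |r| < 1, S = a / (1 - r)
S = 46 / (1 - (-4/9))
S = 46 / (13/9)
S = 414/13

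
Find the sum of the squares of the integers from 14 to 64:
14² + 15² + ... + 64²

Use ∑_{k=1}^{n} k² = n(n+1)(2n+1)/6, then subtract the first 13 terms.
∑_{k=1}^{64} k² = 64×65×129/6 = 89440
∑_{k=1}^{13} k² = 13×14×27/6 = 819
∑_{k=14}^{64} k² = 89440 - 819 = 88621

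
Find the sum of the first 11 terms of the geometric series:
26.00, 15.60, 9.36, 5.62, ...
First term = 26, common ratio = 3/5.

Sₙ = a(1 - rⁿ) / (1 - r)
S_11 = 26(1 - (3/5)^11) / (1 - (3/5))
S_11 = 26(1 - (177147/48828125)) / (2/5)
S_11 = 632462714/9765625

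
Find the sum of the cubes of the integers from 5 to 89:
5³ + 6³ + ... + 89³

Use ∑_{k=1}^{n} k³ = [n(n+1)/2]², then subtract the first 4 terms.
∑_{k=1}^{89} k³ = [89×90/2]² = 4005² = 16040025
∑_{k=1}^{4} k³ = [4×5/2]² = 10² = 100
∑_{k=5}^{89} k³ = 16040025 - 100 = 16039925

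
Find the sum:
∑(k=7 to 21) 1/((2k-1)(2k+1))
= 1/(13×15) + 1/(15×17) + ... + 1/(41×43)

Partial fractions: 1/((2k-1)(2k+1)) = (1/2)[1/(2k-1) - 1/(2k+1)]
The series telescopes:
= (1/2)[1/13 - 1/43]
= 15/559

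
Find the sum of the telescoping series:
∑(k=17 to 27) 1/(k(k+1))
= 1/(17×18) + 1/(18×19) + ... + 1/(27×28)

Partial fractions: 1/(k(k+1)) = 1/k - 1/(k+1)
The series telescopes:
= (1/17 - 1/18) + (1/18 - 1/19) + ... + (1/27 - 1/28)
= 1/17 - 1/28
= 11/476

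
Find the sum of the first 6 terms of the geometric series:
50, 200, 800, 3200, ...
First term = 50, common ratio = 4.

Sₙ = a(1 - rⁿ) / (1 - r)
S_6 = 50(1 - 4^6) / (1 - 4)
S_6 = 50(1 - 4096) / (-3)
S_6 = 68250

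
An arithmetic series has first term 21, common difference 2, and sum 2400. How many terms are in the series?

Using S = n/2 × [2a + (n-1)d]
2400 = n/2 × [2(21) + (n-1)(2)]
2400 = n/2 × [42 + 2n - 2]
4800 = n × [40 + 2n]
2n² + (40)n - 4800 = 0
Discriminant: Δ = (40)² - 4(2)(-4800) = 1600 + 38400 = 40000
√Δ = 200
n = [-(40) + √Δ] / (2·2) = (-40 + 200) / 4 = 160 / 4 = 40
(The negative root is discarded since n must be a positive integer.)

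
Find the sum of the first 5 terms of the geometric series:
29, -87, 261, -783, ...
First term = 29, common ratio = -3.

Sₙ = a(1 - rⁿ) / (1 - r)
S_5 = 29(1 - (-3)^5) / (1 - (-3))
S_5 = 29(1 - (-243)) / (4)
S_5 = 1769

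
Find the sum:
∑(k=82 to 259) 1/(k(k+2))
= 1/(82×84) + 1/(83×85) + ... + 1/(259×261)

Partial fractions: 1/(k(k+2)) = (1/2)[1/k - 1/(k+2)]
Telescoping leaves the first two and last two terms:
= (1/2)[1/82 + 1/83 - 1/260 - 1/261]
= 3825487/461855160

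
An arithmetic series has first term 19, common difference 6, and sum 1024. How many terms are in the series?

Using S = n/2 × [2a + (n-1)d]
1024 = n/2 × [2(19) + (n-1)(6)]
1024 = n/2 × [38 + 6n - 6]
2048 = n × [32 + 6n]
6n² + (32)n - 2048 = 0
Discriminant: Δ = (32)² - 4(6)(-2048) = 1024 + 49152 = 50176
√Δ = 224
n = [-(32) + √Δ] / (2·6) = (-32 + 224) / 12 = 192 / 12 = 16
(The negative root is discarded since n must be a positive integer.)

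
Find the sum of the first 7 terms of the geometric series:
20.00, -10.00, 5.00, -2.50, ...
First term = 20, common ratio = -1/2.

Sₙ = a(1 - rⁿ) / (1 - r)
S_7 = 20(1 - (-1/2)^7) / (1 - (-1/2))
S_7 = 20(1 - (-1/128)) / (3/2)
S_7 = 215/16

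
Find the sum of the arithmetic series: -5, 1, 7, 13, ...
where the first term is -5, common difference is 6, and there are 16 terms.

Sₙ = n/2 × (first + last)
Last term = a + (n-1)d = -5 + (16-1)×6 = 85
S_16 = 16/2 × (-5 + 85)
S_16 = 16/2 × 80 = 640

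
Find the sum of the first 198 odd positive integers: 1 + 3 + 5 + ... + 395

Sum of first n odd numbers = n²
= 198²
= 39204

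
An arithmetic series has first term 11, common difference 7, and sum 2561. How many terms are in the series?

Using S = n/2 × [2a + (n-1)d]
2561 = n/2 × [2(11) + (n-1)(7)]
2561 = n/2 × [22 + 7n - 7]
5122 = n × [15 + 7n]
7n² + (15)n - 5122 = 0
Discriminant: Δ = (15)² - 4(7)(-5122) = 225 + 143416 = 143641
√Δ = 379
n = [-(15) + √Δ] / (2·7) = (-15 + 379) / 14 = 364 / 14 = 26
(The negative root is discarded since n must be a positive integer.)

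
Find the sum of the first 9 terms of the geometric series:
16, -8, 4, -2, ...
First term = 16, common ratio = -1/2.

Sₙ = a(1 - rⁿ) / (1 - r)
S_9 = 16(1 - (-1/2)^9) / (1 - (-1/2))
S_9 = 16(1 - (-1/512)) / (3/2)
S_9 = 171/16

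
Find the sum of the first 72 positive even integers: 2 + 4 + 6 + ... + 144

Sum of first n even numbers = n(n+1)
= 72×73
= 5256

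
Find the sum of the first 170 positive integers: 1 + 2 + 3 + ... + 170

Formula: ∑k = n(n+1)/2
= 170×171/2
= 29070/2
= 14535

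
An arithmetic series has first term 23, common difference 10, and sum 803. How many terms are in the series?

Using S = n/2 × [2a + (n-1)d]
803 = n/2 × [2(23) + (n-1)(10)]
803 = n/2 × [46 + 10n - 10]
1606 = n × [36 + 10n]
10n² + (36)n - 1606 = 0
Discriminant: Δ = (36)² - 4(10)(-1606) = 1296 + 64240 = 65536
√Δ = 256
n = [-(36) + √Δ] / (2·10) = (-36 + 256) / 20 = 220 / 20 = 11
(The negative root is discarded since n must be a positive integer.)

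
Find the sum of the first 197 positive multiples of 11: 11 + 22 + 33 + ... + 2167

Factor out 11: = 11(1 + 2 + ... + 197) = 11 × n(n+1)/2
= 11 × 197×198/2
= 11 × 19503
= 214533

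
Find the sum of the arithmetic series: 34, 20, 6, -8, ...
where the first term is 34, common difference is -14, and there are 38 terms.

Sₙ = n/2 × (first + last)
Last term = a + (n-1)d = 34 + (38-1)×(-14) = -484
S_38 = 38/2 × (34 + (-484))
S_38 = 38/2 × (-450) = -8550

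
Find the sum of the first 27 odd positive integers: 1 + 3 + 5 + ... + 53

Sum of first n odd numbers = n²
= 27²
= 729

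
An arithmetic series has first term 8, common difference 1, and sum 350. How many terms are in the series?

Using S = n/2 × [2a + (n-1)d]
350 = n/2 × [2(8) + (n-1)(1)]
350 = n/2 × [16 + 1n - 1]
700 = n × [15 + 1n]
1n² + (15)n - 700 = 0
Discriminant: Δ = (15)² - 4(1)(-700) = 225 + 2800 = 3025
√Δ = 55
n = [-(15) + √Δ] / (2·1) = (-15 + 55) / 2 = 40 / 2 = 20
(The negative root is discarded since n must be a positive integer.)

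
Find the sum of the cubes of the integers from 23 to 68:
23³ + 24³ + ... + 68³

Use ∑_{k=1}^{n} k³ = [n(n+1)/2]², then subtract the first 22 terms.
∑_{k=1}^{68} k³ = [68×69/2]² = 2346² = 5503716
∑_{k=1}^{22} k³ = [22×23/2]² = 253² = 64009
∑_{k=23}^{68} k³ = 5503716 - 64009 = 5439707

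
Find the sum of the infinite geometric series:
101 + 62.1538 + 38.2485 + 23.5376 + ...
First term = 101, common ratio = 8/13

For |r| < 1, S = a / (1 - r)
S = 101 / (1 - (8/13))
S = 101 / (5/13)
S = 1313/5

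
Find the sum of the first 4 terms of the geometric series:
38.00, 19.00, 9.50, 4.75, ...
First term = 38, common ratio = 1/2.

Sₙ = a(1 - rⁿ) / (1 - r)
S_4 = 38(1 - (1/2)^4) / (1 - (1/2))
S_4 = 38(1 - (1/16)) / (1/2)
S_4 = 285/4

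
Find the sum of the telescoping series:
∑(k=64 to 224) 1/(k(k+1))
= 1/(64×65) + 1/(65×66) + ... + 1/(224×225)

Partial fractions: 1/(k(k+1)) = 1/k - 1/(k+1)
The series telescopes:
= (1/64 - 1/65) + (1/65 - 1/66) + ... + (1/224 - 1/225)
= 1/64 - 1/225
= 161/14400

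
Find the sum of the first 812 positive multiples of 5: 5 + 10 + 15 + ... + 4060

Factor out 5: = 5(1 + 2 + ... + 812) = 5 × n(n+1)/2
= 5 × 812×813/2
= 5 × 330078
= 1650390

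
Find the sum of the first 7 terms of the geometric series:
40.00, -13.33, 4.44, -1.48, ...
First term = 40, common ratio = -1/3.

Sₙ = a(1 - rⁿ) / (1 - r)
S_7 = 40(1 - (-1/3)^7) / (1 - (-1/3))
S_7 = 40(1 - (-1/2187)) / (4/3)
S_7 = 21880/729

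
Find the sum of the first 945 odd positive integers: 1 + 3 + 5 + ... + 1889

Sum of first n odd numbers = n²
= 945²
= 893025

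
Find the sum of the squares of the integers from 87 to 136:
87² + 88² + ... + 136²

Use ∑_{k=1}^{n} k² = n(n+1)(2n+1)/6, then subtract the first 86 terms.
∑_{k=1}^{136} k² = 136×137×273/6 = 847756
∑_{k=1}^{86} k² = 86×87×173/6 = 215731
∑_{k=87}^{136} k² = 847756 - 215731 = 632025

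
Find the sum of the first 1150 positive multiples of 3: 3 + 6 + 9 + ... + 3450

Factor out 3: = 3(1 + 2 + ... + 1150) = 3 × n(n+1)/2
= 3 × 1150×1151/2
= 3 × 661825
= 1985475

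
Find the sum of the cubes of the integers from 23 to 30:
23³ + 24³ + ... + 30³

Use ∑_{k=1}^{n} k³ = [n(n+1)/2]², then subtract the first 22 terms.
∑_{k=1}^{30} k³ = [30×31/2]² = 465² = 216225
∑_{k=1}^{22} k³ = [22×23/2]² = 253² = 64009
∑_{k=23}^{30} k³ = 216225 - 64009 = 152216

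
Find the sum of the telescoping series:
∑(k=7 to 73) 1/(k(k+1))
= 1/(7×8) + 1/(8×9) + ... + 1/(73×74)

Partial fractions: 1/(k(k+1)) = 1/k - 1/(k+1)
The series telescopes:
= (1/7 - 1/8) + (1/8 - 1/9) + ... + (1/73 - 1/74)
= 1/7 - 1/74
= 67/518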